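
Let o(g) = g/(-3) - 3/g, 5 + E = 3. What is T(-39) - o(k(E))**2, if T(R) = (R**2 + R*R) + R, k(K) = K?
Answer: 107939/36 ≈ 2998.3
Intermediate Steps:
E = -2 (E = -5 + 3 = -2)
T(R) = R + 2*R**2 (T(R) = (R**2 + R**2) + R = 2*R**2 + R = R + 2*R**2)
o(g) = -3/g - g/3 (o(g) = g*(-1/3) - 3/g = -g/3 - 3/g = -3/g - g/3)
T(-39) - o(k(E))**2 = -39*(1 + 2*(-39)) - (-3/(-2) - 1/3*(-2))**2 = -39*(1 - 78) - (-3*(-1/2) + 2/3)**2 = -39*(-77) - (3/2 + 2/3)**2 = 3003 - (13/6)**2 = 3003 - 1*169/36 = 3003 - 169/36 = 107939/36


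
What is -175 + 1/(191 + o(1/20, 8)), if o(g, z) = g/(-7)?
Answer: -4679185/26739 ≈ -174.99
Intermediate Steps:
o(g, z) = -g/7 (o(g, z) = g*(-⅐) = -g/7)
-175 + 1/(191 + o(1/20, 8)) = -175 + 1/(191 - ⅐/20) = -175 + 1/(191 - ⅐*1/20) = -175 + 1/(191 - 1/140) = -175 + 1/(26739/140) = -175 + 140/26739 = -4679185/26739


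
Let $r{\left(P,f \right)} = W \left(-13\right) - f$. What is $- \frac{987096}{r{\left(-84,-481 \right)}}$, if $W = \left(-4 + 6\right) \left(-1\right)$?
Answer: $- \frac{329032}{169} \approx -1946.9$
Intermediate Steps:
$W = -2$ ($W = 2 \left(-1\right) = -2$)
$r{\left(P,f \right)} = 26 - f$ ($r{\left(P,f \right)} = \left(-2\right) \left(-13\right) - f = 26 - f$)
$- \frac{987096}{r{\left(-84,-481 \right)}} = - \frac{987096}{26 - -481} = - \frac{987096}{26 + 481} = - \frac{987096}{507} = \left(-987096\right) \frac{1}{507} = - \frac{329032}{169}$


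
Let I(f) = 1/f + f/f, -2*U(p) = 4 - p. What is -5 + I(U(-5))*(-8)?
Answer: -101/9 ≈ -11.222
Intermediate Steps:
U(p) = -2 + p/2 (U(p) = -(4 - p)/2 = -2 + p/2)
I(f) = 1 + 1/f (I(f) = 1/f + 1 = 1 + 1/f)
-5 + I(U(-5))*(-8) = -5 + ((1 + (-2 + (½)*(-5)))/(-2 + (½)*(-5)))*(-8) = -5 + ((1 + (-2 - 5/2))/(-2 - 5/2))*(-8) = -5 + ((1 - 9/2)/(-9/2))*(-8) = -5 - 2/9*(-7/2)*(-8) = -5 + (7/9)*(-8) = -5 - 56/9 = -101/9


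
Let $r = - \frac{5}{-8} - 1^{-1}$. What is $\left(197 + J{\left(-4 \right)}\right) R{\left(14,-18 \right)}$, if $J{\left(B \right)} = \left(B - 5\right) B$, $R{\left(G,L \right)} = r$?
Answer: $- \frac{699}{8} \approx -87.375$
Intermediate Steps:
$r = - \frac{3}{8}$ ($r = \left(-5\right) \left(- \frac{1}{8}\right) - 1 = \frac{5}{8} - 1 = - \frac{3}{8} \approx -0.375$)
$R{\left(G,L \right)} = - \frac{3}{8}$
$J{\left(B \right)} = B \left(-5 + B\right)$ ($J{\left(B \right)} = \left(-5 + B\right) B = B \left(-5 + B\right)$)
$\left(197 + J{\left(-4 \right)}\right) R{\left(14,-18 \right)} = \left(197 - 4 \left(-5 - 4\right)\right) \left(- \frac{3}{8}\right) = \left(197 - -36\right) \left(- \frac{3}{8}\right) = \left(197 + 36\right) \left(- \frac{3}{8}\right) = 233 \left(- \frac{3}{8}\right) = - \frac{699}{8}$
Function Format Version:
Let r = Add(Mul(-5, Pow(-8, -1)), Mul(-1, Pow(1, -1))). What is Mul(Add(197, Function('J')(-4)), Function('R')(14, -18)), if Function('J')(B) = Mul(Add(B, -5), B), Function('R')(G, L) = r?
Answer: Rational(-699, 8) ≈ -87.375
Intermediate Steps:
r = Rational(-3, 8) (r = Add(Mul(-5, Rational(-1, 8)), Mul(-1, 1)) = Add(Rational(5, 8), -1) = Rational(-3, 8) ≈ -0.37500)
Function('R')(G, L) = Rational(-3, 8)
Function('J')(B) = Mul(B, Add(-5, B)) (Function('J')(B) = Mul(Add(-5, B), B) = Mul(B, Add(-5, B)))
Mul(Add(197, Function('J')(-4)), Function('R')(14, -18)) = Mul(Add(197, Mul(-4, Add(-5, -4))), Rational(-3, 8)) = Mul(Add(197, Mul(-4, -9)), Rational(-3, 8)) = Mul(Add(197, 36), Rational(-3, 8)) = Mul(233, Rational(-3, 8)) = Rational(-699, 8)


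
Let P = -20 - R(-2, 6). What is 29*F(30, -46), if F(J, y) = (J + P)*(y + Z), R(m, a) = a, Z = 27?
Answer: -2204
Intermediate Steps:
P = -26 (P = -20 - 1*6 = -20 - 6 = -26)
F(J, y) = (-26 + J)*(27 + y) (F(J, y) = (J - 26)*(y + 27) = (-26 + J)*(27 + y))
29*F(30, -46) = 29*(-702 - 26*(-46) + 27*30 + 30*(-46)) = 29*(-702 + 1196 + 810 - 1380) = 29*(-76) = -2204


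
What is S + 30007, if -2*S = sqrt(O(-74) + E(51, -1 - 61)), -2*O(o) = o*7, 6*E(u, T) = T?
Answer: 30007 - sqrt(2238)/6 ≈ 29999.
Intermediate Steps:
E(u, T) = T/6
O(o) = -7*o/2 (O(o) = -o*7/2 = -7*o/2)
S = -sqrt(2238)/6 (S = -sqrt(-7/2*(-74) + (-1 - 61)/6)/2 = -sqrt(259 + (1/6)*(-62))/2 = -sqrt(259 - 31/3)/2 = -sqrt(2238)/6 ≈ -7.8846)
S + 30007 = -sqrt(2238)/6 + 30007 = 30007 - sqrt(2238)/6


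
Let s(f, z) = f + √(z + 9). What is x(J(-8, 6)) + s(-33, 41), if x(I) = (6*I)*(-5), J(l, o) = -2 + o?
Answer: -153 + 5*√2 ≈ -145.93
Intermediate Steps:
x(I) = -30*I
s(f, z) = f + √(9 + z)
x(J(-8, 6)) + s(-33, 41) = -30*(-2 + 6) + (-33 + √(9 + 41)) = -30*4 + (-33 + √50) = -120 + (-33 + 5*√2) = -153 + 5*√2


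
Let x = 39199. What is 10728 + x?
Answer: 49927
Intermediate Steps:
10728 + x = 10728 + 39199 = 49927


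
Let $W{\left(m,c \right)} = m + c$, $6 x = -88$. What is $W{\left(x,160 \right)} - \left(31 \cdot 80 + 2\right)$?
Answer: $- \frac{7010}{3} \approx -2336.7$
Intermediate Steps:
$x = - \frac{44}{3}$ ($x = \frac{1}{6} \left(-88\right) = - \frac{44}{3} \approx -14.667$)
$W{\left(m,c \right)} = c + m$
$W{\left(x,160 \right)} - \left(31 \cdot 80 + 2\right) = \left(160 - \frac{44}{3}\right) - \left(31 \cdot 80 + 2\right) = \frac{436}{3} - \left(2480 + 2\right) = \frac{436}{3} - 2482 = - \frac{7010}{3}$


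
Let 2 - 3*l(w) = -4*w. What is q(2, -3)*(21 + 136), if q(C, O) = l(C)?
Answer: 1570/3 ≈ 523.33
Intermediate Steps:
l(w) = ⅔ + 4*w/3 (l(w) = ⅔ - (-4)*w/3 = ⅔ + 4*w/3)
q(C, O) = ⅔ + 4*C/3
q(2, -3)*(21 + 136) = (⅔ + (4/3)*2)*(21 + 136) = (⅔ + 8/3)*157 = (10/3)*157 = 1570/3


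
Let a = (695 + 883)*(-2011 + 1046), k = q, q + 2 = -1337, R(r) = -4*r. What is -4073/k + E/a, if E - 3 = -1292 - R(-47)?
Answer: 6204219913/2038989030 ≈ 3.0428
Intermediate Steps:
E = -1477 (E = 3 + (-1292 - (-4)*(-47)) = 3 + (-1292 - 1*188) = 3 + (-1292 - 188) = 3 - 1480 = -1477)
q = -1339 (q = -2 - 1337 = -1339)
k = -1339
a = -1522770 (a = 1578*(-965) = -1522770)
-4073/k + E/a = -4073/(-1339) - 1477/(-1522770) = -4073*(-1/1339) - 1477*(-1/1522770) = 4073/1339 + 1477/1522770 = 6204219913/2038989030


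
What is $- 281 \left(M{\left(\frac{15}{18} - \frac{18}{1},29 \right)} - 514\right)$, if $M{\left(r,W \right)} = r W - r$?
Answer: $\frac{838504}{3} \approx 2.795 \cdot 10^{5}$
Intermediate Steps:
$M{\left(r,W \right)} = - r + W r$ ($M{\left(r,W \right)} = W r - r = - r + W r$)
$- 281 \left(M{\left(\frac{15}{18} - \frac{18}{1},29 \right)} - 514\right) = - 281 \left(\left(\frac{15}{18} - \frac{18}{1}\right) \left(-1 + 29\right) - 514\right) = - 281 \left(\left(15 \cdot \frac{1}{18} - 18\right) 28 - 514\right) = - 281 \left(\left(\frac{5}{6} - 18\right) 28 - 514\right) = - 281 \left(\left(- \frac{103}{6}\right) 28 - 514\right) = - 281 \left(- \frac{1442}{3} - 514\right) = \left(-281\right) \left(- \frac{2984}{3}\right) = \frac{838504}{3}$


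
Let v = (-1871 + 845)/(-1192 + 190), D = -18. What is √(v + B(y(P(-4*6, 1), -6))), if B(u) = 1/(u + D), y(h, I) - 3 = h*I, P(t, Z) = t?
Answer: √478814718/21543 ≈ 1.0157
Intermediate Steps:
y(h, I) = 3 + I*h (y(h, I) = 3 + h*I = 3 + I*h)
B(u) = 1/(-18 + u) (B(u) = 1/(u - 18) = 1/(-18 + u))
v = 171/167 (v = -1026/(-1002) = -1026*(-1/1002) = 171/167 ≈ 1.0240)
√(v + B(y(P(-4*6, 1), -6))) = √(171/167 + 1/(-18 + (3 - (-24)*6))) = √(171/167 + 1/(-18 + (3 - 6*(-24)))) = √(171/167 + 1/(-18 + (3 + 144))) = √(171/167 + 1/(-18 + 147)) = √(171/167 + 1/129) = √(22226/21543) = √478814718/21543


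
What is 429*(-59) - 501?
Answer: -25812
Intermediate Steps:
429*(-59) - 501 = -25311 - 501 = -25812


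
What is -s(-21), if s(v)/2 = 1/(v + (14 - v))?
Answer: -⅐ ≈ -0.14286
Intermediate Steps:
s(v) = ⅐ (s(v) = 2/(v + (14 - v)) = 2/14 = 2*(1/14) = ⅐)
-s(-21) = -1*⅐ = -⅐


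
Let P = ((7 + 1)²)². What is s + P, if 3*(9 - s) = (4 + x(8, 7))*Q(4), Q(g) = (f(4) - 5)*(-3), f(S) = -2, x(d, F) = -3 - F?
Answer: 4147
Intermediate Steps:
Q(g) = 21 (Q(g) = (-2 - 5)*(-3) = -7*(-3) = 21)
s = 51 (s = 9 - (4 + (-3 - 1*7))*21/3 = 9 - (4 + (-3 - 7))*21/3 = 9 - (4 - 10)*21/3 = 9 - (-2)*21 = 9 - ⅓*(-126) = 9 + 42 = 51)
P = 4096 (P = (8²)² = 64² = 4096)
s + P = 51 + 4096 = 4147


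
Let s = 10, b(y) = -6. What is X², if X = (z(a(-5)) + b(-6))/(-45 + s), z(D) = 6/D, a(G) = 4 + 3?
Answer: 1296/60025 ≈ 0.021591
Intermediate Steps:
a(G) = 7
X = 36/245 (X = (6/7 - 6)/(-45 + 10) = (6*(⅐) - 6)/(-35) = (6/7 - 6)*(-1/35) = -36/7*(-1/35) = 36/245 ≈ 0.14694)
X² = (36/245)² = 1296/60025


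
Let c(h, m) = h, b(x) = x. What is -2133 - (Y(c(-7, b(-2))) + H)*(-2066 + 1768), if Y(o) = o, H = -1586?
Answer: -476847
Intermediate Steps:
-2133 - (Y(c(-7, b(-2))) + H)*(-2066 + 1768) = -2133 - (-7 - 1586)*(-2066 + 1768) = -2133 - (-1593)*(-298) = -2133 - 1*474714 = -2133 - 474714 = -476847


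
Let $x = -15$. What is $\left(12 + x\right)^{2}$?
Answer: $9$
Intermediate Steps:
$\left(12 + x\right)^{2} = \left(12 - 15\right)^{2} = \left(-3\right)^{2} = 9$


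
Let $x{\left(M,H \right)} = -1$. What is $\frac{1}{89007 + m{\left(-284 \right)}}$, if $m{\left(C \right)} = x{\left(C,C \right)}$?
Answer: $\frac{1}{89006} \approx 1.1235 \cdot 10^{-5}$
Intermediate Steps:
$m{\left(C \right)} = -1$
$\frac{1}{89007 + m{\left(-284 \right)}} = \frac{1}{89007 - 1} = \frac{1}{89006}$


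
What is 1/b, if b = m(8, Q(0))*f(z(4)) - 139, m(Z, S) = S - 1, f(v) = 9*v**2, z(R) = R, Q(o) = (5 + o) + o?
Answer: 1/437 ≈ 0.0022883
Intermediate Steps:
Q(o) = 5 + 2*o
m(Z, S) = -1 + S
b = 437 (b = (-1 + (5 + 2*0))*(9*4**2) - 139 = (-1 + (5 + 0))*(9*16) - 139 = (-1 + 5)*144 - 139 = 4*144 - 139 = 576 - 139 = 437)
1/b = 1/437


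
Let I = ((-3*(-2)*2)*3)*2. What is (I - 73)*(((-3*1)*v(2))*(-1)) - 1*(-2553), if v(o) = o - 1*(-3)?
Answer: 2538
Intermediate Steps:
v(o) = 3 + o (v(o) = o + 3 = 3 + o)
I = 72 (I = ((6*2)*3)*2 = (12*3)*2 = 36*2 = 72)
(I - 73)*(((-3*1)*v(2))*(-1)) - 1*(-2553) = (72 - 73)*(((-3*1)*(3 + 2))*(-1)) - 1*(-2553) = -(-3*5)*(-1) + 2553 = -(-15)*(-1) + 2553 = -1*15 + 2553 = -15 + 2553 = 2538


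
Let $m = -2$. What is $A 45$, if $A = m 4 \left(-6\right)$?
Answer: $2160$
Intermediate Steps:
$A = 48$ ($A = \left(-2\right) 4 \left(-6\right) = \left(-8\right) \left(-6\right) = 48$)
$A 45 = 48 \cdot 45 = 2160$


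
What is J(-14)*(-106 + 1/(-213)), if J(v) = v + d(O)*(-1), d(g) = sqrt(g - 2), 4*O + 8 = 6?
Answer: 316106/213 + 22579*I*sqrt(10)/426 ≈ 1484.1 + 167.61*I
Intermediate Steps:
O = -1/2 (O = -2 + (1/4)*6 = -2 + 3/2 = -1/2 ≈ -0.50000)
d(g) = sqrt(-2 + g)
J(v) = v - I*sqrt(10)/2 (J(v) = v + sqrt(-2 - 1/2)*(-1) = v + sqrt(-5/2)*(-1) = v + (I*sqrt(10)/2)*(-1) = v - I*sqrt(10)/2)
J(-14)*(-106 + 1/(-213)) = (-14 - I*sqrt(10)/2)*(-106 + 1/(-213)) = (-14 - I*sqrt(10)/2)*(-106 - 1/213) = (-14 - I*sqrt(10)/2)*(-22579/213) = 316106/213 + 22579*I*sqrt(10)/426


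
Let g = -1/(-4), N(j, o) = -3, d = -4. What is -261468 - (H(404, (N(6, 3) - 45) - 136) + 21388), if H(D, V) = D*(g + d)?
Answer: -281341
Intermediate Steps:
g = ¼ (g = -1*(-¼) = ¼ ≈ 0.25000)
H(D, V) = -15*D/4 (H(D, V) = D*(¼ - 4) = D*(-15/4) = -15*D/4)
-261468 - (H(404, (N(6, 3) - 45) - 136) + 21388) = -261468 - (-15/4*404 + 21388) = -261468 - (-1515 + 21388) = -261468 - 1*19873 = -261468 - 19873 = -281341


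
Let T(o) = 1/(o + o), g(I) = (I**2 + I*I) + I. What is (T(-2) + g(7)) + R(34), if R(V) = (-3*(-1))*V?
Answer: 827/4 ≈ 206.75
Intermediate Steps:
R(V) = 3*V
g(I) = I + 2*I**2 (g(I) = (I**2 + I**2) + I = 2*I**2 + I = I + 2*I**2)
T(o) = 1/(2*o)
(T(-2) + g(7)) + R(34) = ((1/2)/(-2) + 7*(1 + 2*7)) + 3*34 = ((1/2)*(-1/2) + 7*(1 + 14)) + 102 = (-1/4 + 7*15) + 102 = (-1/4 + 105) + 102 = 419/4 + 102 = 827/4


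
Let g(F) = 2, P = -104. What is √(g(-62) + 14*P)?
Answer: I*√1454 ≈ 38.131*I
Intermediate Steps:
√(g(-62) + 14*P) = √(2 + 14*(-104)) = √(2 - 1456) = √(-1454) = I*√1454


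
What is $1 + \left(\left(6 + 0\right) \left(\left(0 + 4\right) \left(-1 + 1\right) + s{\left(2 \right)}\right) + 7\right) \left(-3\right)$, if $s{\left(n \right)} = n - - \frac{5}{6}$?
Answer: $-71$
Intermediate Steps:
$s{\left(n \right)} = \frac{5}{6} + n$ ($s{\left(n \right)} = n - \left(-5\right) \frac{1}{6} = n - - \frac{5}{6} = n + \frac{5}{6} = \frac{5}{6} + n$)
$1 + \left(\left(6 + 0\right) \left(\left(0 + 4\right) \left(-1 + 1\right) + s{\left(2 \right)}\right) + 7\right) \left(-3\right) = 1 + \left(\left(6 + 0\right) \left(\left(0 + 4\right) \left(-1 + 1\right) + \left(\frac{5}{6} + 2\right)\right) + 7\right) \left(-3\right) = 1 + \left(6 \left(4 \cdot 0 + \frac{17}{6}\right) + 7\right) \left(-3\right) = 1 + \left(6 \left(0 + \frac{17}{6}\right) + 7\right) \left(-3\right) = 1 + \left(6 \cdot \frac{17}{6} + 7\right) \left(-3\right) = 1 + \left(17 + 7\right) \left(-3\right) = 1 + 24 \left(-3\right) = 1 - 72 = -71$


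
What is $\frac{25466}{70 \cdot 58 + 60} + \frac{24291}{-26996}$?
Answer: $\frac{18356288}{3475735} \approx 5.2813$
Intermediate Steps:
$\frac{25466}{70 \cdot 58 + 60} + \frac{24291}{-26996} = \frac{25466}{4060 + 60} + 24291 \left(- \frac{1}{26996}\right) = \frac{25466}{4120} - \frac{24291}{26996} = 25466 \cdot \frac{1}{4120} - \frac{24291}{26996} = \frac{12733}{2060} - \frac{24291}{26996} = \frac{18356288}{3475735}$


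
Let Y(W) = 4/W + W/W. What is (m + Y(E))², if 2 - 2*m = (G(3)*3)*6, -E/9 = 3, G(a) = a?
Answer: 461041/729 ≈ 632.43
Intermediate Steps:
E = -27 (E = -9*3 = -27)
Y(W) = 1 + 4/W (Y(W) = 4/W + 1 = 1 + 4/W)
m = -26 (m = 1 - 3*3*6/2 = 1 - 9*6/2 = 1 - ½*54 = 1 - 27 = -26)
(m + Y(E))² = (-26 + (4 - 27)/(-27))² = (-26 - 1/27*(-23))² = (-26 + 23/27)² = (-679/27)² = 461041/729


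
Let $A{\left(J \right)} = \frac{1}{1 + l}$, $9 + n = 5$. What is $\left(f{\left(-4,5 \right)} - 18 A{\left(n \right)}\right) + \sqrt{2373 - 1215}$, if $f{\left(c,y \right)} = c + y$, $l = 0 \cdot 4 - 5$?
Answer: $\frac{11}{2} + \sqrt{1158} \approx 39.529$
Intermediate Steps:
$n = -4$ ($n = -9 + 5 = -4$)
$l = -5$ ($l = 0 - 5 = -5$)
$A{\left(J \right)} = - \frac{1}{4}$ ($A{\left(J \right)} = \frac{1}{1 - 5} = \frac{1}{-4} = - \frac{1}{4}$)
$\left(f{\left(-4,5 \right)} - 18 A{\left(n \right)}\right) + \sqrt{2373 - 1215} = \left(\left(-4 + 5\right) - - \frac{9}{2}\right) + \sqrt{2373 - 1215} = \left(1 + \frac{9}{2}\right) + \sqrt{1158} = \frac{11}{2} + \sqrt{1158}$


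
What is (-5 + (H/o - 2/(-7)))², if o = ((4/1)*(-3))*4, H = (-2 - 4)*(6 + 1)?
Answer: 46225/3136 ≈ 14.740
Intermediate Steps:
H = -42 (H = -6*7 = -42)
o = -48 (o = ((4*1)*(-3))*4 = (4*(-3))*4 = -12*4 = -48)
(-5 + (H/o - 2/(-7)))² = (-5 + (-42/(-48) - 2/(-7)))² = (-5 + (-42*(-1/48) - 2*(-⅐)))² = (-5 + (7/8 + 2/7))² = (-5 + 65/56)² = (-215/56)² = 46225/3136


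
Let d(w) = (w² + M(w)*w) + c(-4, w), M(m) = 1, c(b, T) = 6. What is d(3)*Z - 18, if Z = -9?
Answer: -180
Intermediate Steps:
d(w) = 6 + w + w² (d(w) = (w² + 1*w) + 6 = (w² + w) + 6 = (w + w²) + 6 = 6 + w + w²)
d(3)*Z - 18 = (6 + 3 + 3²)*(-9) - 18 = (6 + 3 + 9)*(-9) - 18 = 18*(-9) - 18 = -162 - 18 = -180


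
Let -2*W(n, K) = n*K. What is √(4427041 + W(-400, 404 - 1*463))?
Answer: √4415241 ≈ 2101.2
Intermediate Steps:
W(n, K) = -K*n/2 (W(n, K) = -n*K/2 = -K*n/2)
√(4427041 + W(-400, 404 - 1*463)) = √(4427041 - ½*(404 - 1*463)*(-400)) = √(4427041 - ½*(404 - 463)*(-400)) = √(4427041 - ½*(-59)*(-400)) = √(4427041 - 11800) = √4415241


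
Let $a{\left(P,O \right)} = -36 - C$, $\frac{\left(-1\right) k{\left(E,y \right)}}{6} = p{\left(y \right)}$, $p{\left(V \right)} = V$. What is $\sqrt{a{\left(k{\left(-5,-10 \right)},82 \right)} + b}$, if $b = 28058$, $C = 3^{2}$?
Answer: $\sqrt{28013} \approx 167.37$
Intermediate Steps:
$k{\left(E,y \right)} = - 6 y$
$C = 9$
$a{\left(P,O \right)} = -45$ ($a{\left(P,O \right)} = -36 - 9 = -45$)
$\sqrt{a{\left(k{\left(-5,-10 \right)},82 \right)} + b} = \sqrt{-45 + 28058} = \sqrt{28013}$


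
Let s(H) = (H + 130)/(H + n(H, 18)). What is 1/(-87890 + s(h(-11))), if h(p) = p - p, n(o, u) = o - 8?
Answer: -4/351625 ≈ -1.1376e-5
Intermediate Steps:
n(o, u) = -8 + o
h(p) = 0
s(H) = (130 + H)/(-8 + 2*H) (s(H) = (H + 130)/(H + (-8 + H)) = (130 + H)/(-8 + 2*H))
1/(-87890 + s(h(-11))) = 1/(-87890 + (130 + 0)/(2*(-4 + 0))) = 1/(-87890 + (½)*130/(-4)) = 1/(-87890 + (½)*(-¼)*130) = 1/(-87890 - 65/4) = 1/(-351625/4) = -4/351625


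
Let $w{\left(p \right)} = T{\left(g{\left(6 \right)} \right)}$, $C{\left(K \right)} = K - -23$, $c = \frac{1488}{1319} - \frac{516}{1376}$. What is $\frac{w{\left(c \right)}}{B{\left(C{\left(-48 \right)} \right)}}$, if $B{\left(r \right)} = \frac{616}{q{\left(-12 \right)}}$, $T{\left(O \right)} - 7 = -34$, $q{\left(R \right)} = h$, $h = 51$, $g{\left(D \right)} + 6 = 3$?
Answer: $- \frac{1377}{616} \approx -2.2354$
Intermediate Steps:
$c = \frac{7947}{10552}$ ($c = 1488 \cdot \frac{1}{1319} - \frac{3}{8} = \frac{1488}{1319} - \frac{3}{8} = \frac{7947}{10552} \approx 0.75313$)
$g{\left(D \right)} = -3$ ($g{\left(D \right)} = -6 + 3 = -3$)
$q{\left(R \right)} = 51$
$T{\left(O \right)} = -27$ ($T{\left(O \right)} = 7 - 34 = -27$)
$C{\left(K \right)} = 23 + K$ ($C{\left(K \right)} = K + 23 = 23 + K$)
$w{\left(p \right)} = -27$
$B{\left(r \right)} = \frac{616}{51}$
$\frac{w{\left(c \right)}}{B{\left(C{\left(-48 \right)} \right)}} = - \frac{27}{\frac{616}{51}} = \left(-27\right) \frac{51}{616} = - \frac{1377}{616}$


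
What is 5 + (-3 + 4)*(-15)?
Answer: -10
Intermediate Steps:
5 + (-3 + 4)*(-15) = 5 + 1*(-15) = 5 - 15 = -10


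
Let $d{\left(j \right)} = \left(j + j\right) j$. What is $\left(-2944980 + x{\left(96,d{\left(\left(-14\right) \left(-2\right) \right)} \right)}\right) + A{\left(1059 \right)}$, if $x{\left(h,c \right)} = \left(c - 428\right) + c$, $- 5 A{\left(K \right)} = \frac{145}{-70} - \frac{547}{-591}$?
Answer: $- \frac{121721783159}{41370} \approx -2.9423 \cdot 10^{6}$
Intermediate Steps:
$d{\left(j \right)} = 2 j^{2}$ ($d{\left(j \right)} = 2 j j = 2 j^{2}$)
$A{\left(K \right)} = \frac{9481}{41370}$ ($A{\left(K \right)} = - \frac{\frac{145}{-70} - \frac{547}{-591}}{5} = - \frac{145 \left(- \frac{1}{70}\right) - - \frac{547}{591}}{5} = - \frac{- \frac{29}{14} + \frac{547}{591}}{5} = \left(- \frac{1}{5}\right) \left(- \frac{9481}{8274}\right) = \frac{9481}{41370}$)
$x{\left(h,c \right)} = -428 + 2 c$ ($x{\left(h,c \right)} = \left(-428 + c\right) + c = -428 + 2 c$)
$\left(-2944980 + x{\left(96,d{\left(\left(-14\right) \left(-2\right) \right)} \right)}\right) + A{\left(1059 \right)} = \left(-2944980 - \left(428 - 2 \cdot 2 \left(\left(-14\right) \left(-2\right)\right)^{2}\right)\right) + \frac{9481}{41370} = \left(-2944980 - \left(428 - 2 \cdot 2 \cdot 28^{2}\right)\right) + \frac{9481}{41370} = \left(-2944980 - \left(428 - 2 \cdot 2 \cdot 784\right)\right) + \frac{9481}{41370} = \left(-2944980 + \left(-428 + 2 \cdot 1568\right)\right) + \frac{9481}{41370} = \left(-2944980 + \left(-428 + 3136\right)\right) + \frac{9481}{41370} = \left(-2944980 + 2708\right) + \frac{9481}{41370} = -2942272 + \frac{9481}{41370} = - \frac{121721783159}{41370}$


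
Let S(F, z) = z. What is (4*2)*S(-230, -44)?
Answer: -352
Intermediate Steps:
(4*2)*S(-230, -44) = (4*2)*(-44) = 8*(-44) = -352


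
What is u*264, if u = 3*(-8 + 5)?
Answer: -2376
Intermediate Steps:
u = -9 (u = 3*(-3) = -9)
u*264 = -9*264 = -2376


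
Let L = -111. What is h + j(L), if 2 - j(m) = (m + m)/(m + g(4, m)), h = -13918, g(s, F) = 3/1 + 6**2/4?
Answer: -459302/33 ≈ -13918.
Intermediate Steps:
g(s, F) = 12 (g(s, F) = 3*1 + 36*(1/4) = 3 + 9 = 12)
j(m) = 2 - 2*m/(12 + m) (j(m) = 2 - (m + m)/(m + 12) = 2 - 2*m/(12 + m))
h + j(L) = -13918 + 24/(12 - 111) = -13918 + 24/(-99) = -13918 + 24*(-1/99) = -13918 - 8/33 = -459302/33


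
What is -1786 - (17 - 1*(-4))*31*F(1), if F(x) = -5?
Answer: 1469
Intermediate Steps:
-1786 - (17 - 1*(-4))*31*F(1) = -1786 - (17 - 1*(-4))*31*(-5) = -1786 - (17 + 4)*31*(-5) = -1786 - 21*31*(-5) = -1786 - 651*(-5) = -1786 - 1*(-3255) = -1786 + 3255 = 1469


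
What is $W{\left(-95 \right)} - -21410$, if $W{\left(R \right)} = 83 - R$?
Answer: $21588$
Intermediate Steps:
$W{\left(-95 \right)} - -21410 = \left(83 - -95\right) - -21410 = \left(83 + 95\right) + 21410 = 178 + 21410 = 21588$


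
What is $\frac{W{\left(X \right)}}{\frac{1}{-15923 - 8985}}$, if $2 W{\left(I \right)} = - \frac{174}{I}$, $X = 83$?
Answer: $\frac{2166996}{83} \approx 26108.0$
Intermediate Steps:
$W{\left(I \right)} = - \frac{87}{I}$ ($W{\left(I \right)} = \frac{\left(-174\right) \frac{1}{I}}{2} = - \frac{87}{I}$)
$\frac{W{\left(X \right)}}{\frac{1}{-15923 - 8985}} = \frac{\left(-87\right) \frac{1}{83}}{\frac{1}{-15923 - 8985}} = \frac{\left(-87\right) \frac{1}{83}}{\frac{1}{-24908}} = - \frac{87}{83 \left(- \frac{1}{24908}\right)} = \left(- \frac{87}{83}\right) \left(-24908\right) = \frac{2166996}{83}$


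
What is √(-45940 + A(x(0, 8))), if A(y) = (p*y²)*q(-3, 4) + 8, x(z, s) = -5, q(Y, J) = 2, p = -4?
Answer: 2*I*√11533 ≈ 214.78*I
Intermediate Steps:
A(y) = 8 - 8*y² (A(y) = -4*y²*2 + 8 = -8*y² + 8 = 8 - 8*y²)
√(-45940 + A(x(0, 8))) = √(-45940 + (8 - 8*(-5)²)) = √(-45940 + (8 - 8*25)) = √(-45940 + (8 - 200)) = √(-45940 - 192) = √(-46132) = 2*I*√11533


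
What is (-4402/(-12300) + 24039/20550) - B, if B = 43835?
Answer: -18465946057/421275 ≈ -43834.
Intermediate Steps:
(-4402/(-12300) + 24039/20550) - B = (-4402/(-12300) + 24039/20550) - 1*43835 = (-4402*(-1/12300) + 24039*(1/20550)) - 43835 = (2201/6150 + 8013/6850) - 43835 = 643568/421275 - 43835 = -18465946057/421275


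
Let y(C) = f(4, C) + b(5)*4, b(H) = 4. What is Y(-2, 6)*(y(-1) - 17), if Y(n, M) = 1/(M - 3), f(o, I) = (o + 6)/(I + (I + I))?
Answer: -13/9 ≈ -1.4444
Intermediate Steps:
f(o, I) = (6 + o)/(3*I) (f(o, I) = (6 + o)/(I + 2*I) = (6 + o)/((3*I)) = (6 + o)*(1/(3*I)) = (6 + o)/(3*I))
Y(n, M) = 1/(-3 + M)
y(C) = 16 + 10/(3*C) (y(C) = (6 + 4)/(3*C) + 4*4 = (1/3)*10/C + 16 = 10/(3*C) + 16 = 16 + 10/(3*C))
Y(-2, 6)*(y(-1) - 17) = ((16 + (10/3)/(-1)) - 17)/(-3 + 6) = ((16 + (10/3)*(-1)) - 17)/3 = ((16 - 10/3) - 17)/3 = (38/3 - 17)/3 = (1/3)*(-13/3) = -13/9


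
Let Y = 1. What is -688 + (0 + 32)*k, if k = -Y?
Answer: -720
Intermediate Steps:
k = -1 (k = -1*1 = -1)
-688 + (0 + 32)*k = -688 + (0 + 32)*(-1) = -688 + 32*(-1) = -688 - 32 = -720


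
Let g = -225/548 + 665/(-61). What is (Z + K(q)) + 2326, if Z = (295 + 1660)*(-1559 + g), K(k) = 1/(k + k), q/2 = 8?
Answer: -820359052499/267424 ≈ -3.0676e+6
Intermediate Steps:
q = 16 (q = 2*8 = 16)
g = -378145/33428 (g = -225*1/548 + 665*(-1/61) = -225/548 - 665/61 = -378145/33428 ≈ -11.312)
K(k) = 1/(2*k)
Z = -102622636135/33428 (Z = (295 + 1660)*(-1559 - 378145/33428) = 1955*(-52492397/33428) = -102622636135/33428 ≈ -3.0700e+6)
(Z + K(q)) + 2326 = (-102622636135/33428 + (1/2)/16) + 2326 = (-102622636135/33428 + (1/2)*(1/16)) + 2326 = (-102622636135/33428 + 1/32) + 2326 = -820981080723/267424 + 2326 = -820359052499/267424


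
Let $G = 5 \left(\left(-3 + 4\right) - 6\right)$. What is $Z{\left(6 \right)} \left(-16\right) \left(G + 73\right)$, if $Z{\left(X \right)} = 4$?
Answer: $-3072$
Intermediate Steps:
$G = -25$ ($G = 5 \left(1 - 6\right) = 5 \left(-5\right) = -25$)
$Z{\left(6 \right)} \left(-16\right) \left(G + 73\right) = 4 \left(-16\right) \left(-25 + 73\right) = \left(-64\right) 48 = -3072$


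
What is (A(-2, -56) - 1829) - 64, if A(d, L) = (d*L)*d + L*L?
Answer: 1019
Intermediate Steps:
A(d, L) = L² + L*d² (A(d, L) = (L*d)*d + L² = L*d² + L² = L² + L*d²)
(A(-2, -56) - 1829) - 64 = (-56*(-56 + (-2)²) - 1829) - 64 = (-56*(-56 + 4) - 1829) - 64 = (-56*(-52) - 1829) - 64 = (2912 - 1829) - 64 = 1083 - 64 = 1019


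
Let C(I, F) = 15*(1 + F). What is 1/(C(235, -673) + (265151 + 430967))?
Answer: 1/686038 ≈ 1.4576e-6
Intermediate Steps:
C(I, F) = 15 + 15*F
1/(C(235, -673) + (265151 + 430967)) = 1/((15 + 15*(-673)) + (265151 + 430967)) = 1/((15 - 10095) + 696118) = 1/(-10080 + 696118) = 1/686038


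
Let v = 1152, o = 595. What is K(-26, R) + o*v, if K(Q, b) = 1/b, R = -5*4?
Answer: 13708799/20 ≈ 6.8544e+5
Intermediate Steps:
R = -20
K(-26, R) + o*v = 1/(-20) + 595*1152 = -1/20 + 685440 = 13708799/20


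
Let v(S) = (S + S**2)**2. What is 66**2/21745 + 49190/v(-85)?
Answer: 4462735483/22171028040 ≈ 0.20129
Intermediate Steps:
66**2/21745 + 49190/v(-85) = 66**2/21745 + 49190/(((-85)**2*(1 - 85)**2)) = 4356*(1/21745) + 49190/((7225*(-84)**2)) = 4356/21745 + 49190/((7225*7056)) = 4356/21745 + 49190/50979600 = 4356/21745 + 49190*(1/50979600) = 4356/21745 + 4919/5097960 = 4462735483/22171028040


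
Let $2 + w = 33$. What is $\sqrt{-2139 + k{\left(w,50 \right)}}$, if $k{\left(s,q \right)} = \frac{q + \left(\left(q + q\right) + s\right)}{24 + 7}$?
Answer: $\frac{4 i \sqrt{128123}}{31} \approx 46.186 i$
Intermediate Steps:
$w = 31$ ($w = -2 + 33 = 31$)
$k{\left(s,q \right)} = \frac{s}{31} + \frac{3 q}{31}$ ($k{\left(s,q \right)} = \frac{q + \left(2 q + s\right)}{31} = \left(q + \left(s + 2 q\right)\right) \frac{1}{31} = \left(s + 3 q\right) \frac{1}{31} = \frac{s}{31} + \frac{3 q}{31}$)
$\sqrt{-2139 + k{\left(w,50 \right)}} = \sqrt{-2139 + \left(\frac{1}{31} \cdot 31 + \frac{3}{31} \cdot 50\right)} = \sqrt{-2139 + \left(1 + \frac{150}{31}\right)} = \sqrt{-2139 + \frac{181}{31}} = \sqrt{- \frac{66128}{31}} = \frac{4 i \sqrt{128123}}{31}$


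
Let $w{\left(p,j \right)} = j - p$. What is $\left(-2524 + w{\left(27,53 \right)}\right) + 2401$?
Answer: $-97$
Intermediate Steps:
$\left(-2524 + w{\left(27,53 \right)}\right) + 2401 = \left(-2524 + \left(53 - 27\right)\right) + 2401 = \left(-2524 + 26\right) + 2401 = -2498 + 2401 = -97$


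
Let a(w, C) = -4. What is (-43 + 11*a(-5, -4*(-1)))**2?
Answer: 7569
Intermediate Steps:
(-43 + 11*a(-5, -4*(-1)))**2 = (-43 + 11*(-4))**2 = (-43 - 44)**2 = (-87)**2 = 7569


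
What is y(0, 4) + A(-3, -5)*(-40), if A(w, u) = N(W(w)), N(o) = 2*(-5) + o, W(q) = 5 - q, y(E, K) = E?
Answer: 80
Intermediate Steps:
N(o) = -10 + o
A(w, u) = -5 - w (A(w, u) = -10 + (5 - w) = -5 - w)
y(0, 4) + A(-3, -5)*(-40) = 0 + (-5 - 1*(-3))*(-40) = 0 + (-5 + 3)*(-40) = 0 - 2*(-40) = 0 + 80 = 80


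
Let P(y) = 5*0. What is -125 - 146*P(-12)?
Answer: -125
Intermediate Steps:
P(y) = 0
-125 - 146*P(-12) = -125 - 146*0 = -125 + 0 = -125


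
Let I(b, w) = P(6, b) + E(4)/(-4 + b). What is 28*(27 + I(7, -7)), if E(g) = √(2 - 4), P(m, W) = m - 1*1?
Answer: 896 + 28*I*√2/3 ≈ 896.0 + 13.199*I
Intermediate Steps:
P(m, W) = -1 + m (P(m, W) = m - 1 = -1 + m)
E(g) = I*√2 (E(g) = √(-2) = I*√2)
I(b, w) = 5 + I*√2/(-4 + b) (I(b, w) = (-1 + 6) + (I*√2)/(-4 + b) = 5 + I*√2/(-4 + b))
28*(27 + I(7, -7)) = 28*(27 + (-20 + 5*7 + I*√2)/(-4 + 7)) = 28*(27 + (-20 + 35 + I*√2)/3) = 28*(27 + (15 + I*√2)/3) = 28*(27 + (5 + I*√2/3)) = 28*(32 + I*√2/3) = 896 + 28*I*√2/3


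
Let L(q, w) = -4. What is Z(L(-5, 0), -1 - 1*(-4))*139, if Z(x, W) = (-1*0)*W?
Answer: 0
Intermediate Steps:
Z(x, W) = 0 (Z(x, W) = 0*W = 0)
Z(L(-5, 0), -1 - 1*(-4))*139 = 0*139 = 0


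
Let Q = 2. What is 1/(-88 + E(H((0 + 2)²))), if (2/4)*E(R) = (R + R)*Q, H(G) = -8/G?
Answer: -1/104 ≈ -0.0096154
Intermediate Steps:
E(R) = 8*R (E(R) = 2*((R + R)*2) = 2*((2*R)*2) = 2*(4*R) = 8*R)
1/(-88 + E(H((0 + 2)²))) = 1/(-88 + 8*(-8/(0 + 2)²)) = 1/(-88 + 8*(-8/(2²))) = 1/(-88 + 8*(-8/4)) = 1/(-88 + 8*(-8*¼)) = 1/(-88 + 8*(-2)) = 1/(-88 - 16) = 1/(-104) = -1/104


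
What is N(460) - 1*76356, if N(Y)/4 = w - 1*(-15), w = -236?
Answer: -77240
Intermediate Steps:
N(Y) = -884 (N(Y) = 4*(-236 - 1*(-15)) = 4*(-236 + 15) = 4*(-221) = -884)
N(460) - 1*76356 = -884 - 1*76356 = -884 - 76356 = -77240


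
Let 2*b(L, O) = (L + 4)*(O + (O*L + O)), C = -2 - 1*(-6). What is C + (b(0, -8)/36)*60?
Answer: -148/3 ≈ -49.333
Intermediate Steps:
C = 4 (C = -2 + 6 = 4)
b(L, O) = (4 + L)*(2*O + L*O)/2 (b(L, O) = ((L + 4)*(O + (O*L + O)))/2 = ((4 + L)*(O + (L*O + O)))/2 = ((4 + L)*(O + (O + L*O)))/2 = ((4 + L)*(2*O + L*O))/2 = (4 + L)*(2*O + L*O)/2)
C + (b(0, -8)/36)*60 = 4 + (((½)*(-8)*(8 + 0² + 6*0))/36)*60 = 4 + (((½)*(-8)*(8 + 0 + 0))*(1/36))*60 = 4 + (((½)*(-8)*8)*(1/36))*60 = 4 - 32*1/36*60 = 4 - 8/9*60 = 4 - 160/3 = -148/3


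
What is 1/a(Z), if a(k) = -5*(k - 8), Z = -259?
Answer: 1/1335 ≈ 0.00074906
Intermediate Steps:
a(k) = 40 - 5*k (a(k) = -5*(-8 + k) = 40 - 5*k)
1/a(Z) = 1/(40 - 5*(-259)) = 1/(40 + 1295) = 1/1335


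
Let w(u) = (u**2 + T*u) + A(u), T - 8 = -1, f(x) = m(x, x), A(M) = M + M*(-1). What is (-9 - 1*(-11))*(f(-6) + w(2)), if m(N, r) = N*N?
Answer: 108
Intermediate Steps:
A(M) = 0 (A(M) = M - M = 0)
m(N, r) = N**2
f(x) = x**2
T = 7 (T = 8 - 1 = 7)
w(u) = u**2 + 7*u (w(u) = (u**2 + 7*u) + 0 = u**2 + 7*u)
(-9 - 1*(-11))*(f(-6) + w(2)) = (-9 - 1*(-11))*((-6)**2 + 2*(7 + 2)) = (-9 + 11)*(36 + 2*9) = 2*(36 + 18) = 2*54 = 108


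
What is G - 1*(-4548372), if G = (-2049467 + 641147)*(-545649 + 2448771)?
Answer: -2680200226668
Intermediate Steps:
G = -2680204775040 (G = -1408320*1903122 = -2680204775040)
G - 1*(-4548372) = -2680204775040 - 1*(-4548372) = -2680204775040 + 4548372 = -2680200226668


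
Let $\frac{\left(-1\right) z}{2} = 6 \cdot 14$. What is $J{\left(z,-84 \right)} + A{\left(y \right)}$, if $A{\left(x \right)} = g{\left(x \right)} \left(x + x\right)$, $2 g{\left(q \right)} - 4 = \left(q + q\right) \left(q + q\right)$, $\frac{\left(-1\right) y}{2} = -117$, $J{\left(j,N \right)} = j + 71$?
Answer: $51252455$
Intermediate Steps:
$z = -168$ ($z = - 2 \cdot 6 \cdot 14 = \left(-2\right) 84 = -168$)
$J{\left(j,N \right)} = 71 + j$
$y = 234$ ($y = \left(-2\right) \left(-117\right) = 234$)
$g{\left(q \right)} = 2 + 2 q^{2}$ ($g{\left(q \right)} = 2 + \frac{\left(q + q\right) \left(q + q\right)}{2} = 2 + \frac{2 q 2 q}{2} = 2 + \frac{4 q^{2}}{2} = 2 + 2 q^{2}$)
$A{\left(x \right)} = 2 x \left(2 + 2 x^{2}\right)$ ($A{\left(x \right)} = \left(2 + 2 x^{2}\right) \left(x + x\right) = \left(2 + 2 x^{2}\right) 2 x = 2 x \left(2 + 2 x^{2}\right)$)
$J{\left(z,-84 \right)} + A{\left(y \right)} = \left(71 - 168\right) + 4 \cdot 234 \left(1 + 234^{2}\right) = -97 + 4 \cdot 234 \left(1 + 54756\right) = -97 + 4 \cdot 234 \cdot 54757 = -97 + 51252552 = 51252455$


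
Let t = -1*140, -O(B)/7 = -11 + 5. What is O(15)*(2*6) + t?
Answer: 364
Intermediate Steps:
O(B) = 42 (O(B) = -7*(-11 + 5) = -7*(-6) = 42)
t = -140
O(15)*(2*6) + t = 42*(2*6) - 140 = 42*12 - 140 = 504 - 140 = 364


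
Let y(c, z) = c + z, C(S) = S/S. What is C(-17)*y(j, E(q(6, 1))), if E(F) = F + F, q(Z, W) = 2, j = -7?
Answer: -3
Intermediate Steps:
C(S) = 1
E(F) = 2*F
C(-17)*y(j, E(q(6, 1))) = 1*(-7 + 2*2) = 1*(-7 + 4) = 1*(-3) = -3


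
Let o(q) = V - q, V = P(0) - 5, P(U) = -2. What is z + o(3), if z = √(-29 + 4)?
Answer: -10 + 5*I ≈ -10.0 + 5.0*I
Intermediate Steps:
V = -7 (V = -2 - 5 = -7)
z = 5*I (z = √(-25) = 5*I ≈ 5.0*I)
o(q) = -7 - q
z + o(3) = 5*I + (-7 - 1*3) = 5*I + (-7 - 3) = 5*I - 10 = -10 + 5*I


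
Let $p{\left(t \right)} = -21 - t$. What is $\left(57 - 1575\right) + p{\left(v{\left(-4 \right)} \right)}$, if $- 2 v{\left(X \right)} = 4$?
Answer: $-1537$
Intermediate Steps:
$v{\left(X \right)} = -2$ ($v{\left(X \right)} = \left(- \frac{1}{2}\right) 4 = -2$)
$\left(57 - 1575\right) + p{\left(v{\left(-4 \right)} \right)} = \left(57 - 1575\right) - 19 = -1518 + \left(-21 + 2\right) = -1518 - 19 = -1537$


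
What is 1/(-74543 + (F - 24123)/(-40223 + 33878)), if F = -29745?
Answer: -2115/157640489 ≈ -1.3417e-5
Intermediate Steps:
1/(-74543 + (F - 24123)/(-40223 + 33878)) = 1/(-74543 + (-29745 - 24123)/(-40223 + 33878)) = 1/(-74543 - 53868/(-6345)) = 1/(-74543 - 53868*(-1/6345)) = 1/(-74543 + 17956/2115) = 1/(-157640489/2115) = -2115/157640489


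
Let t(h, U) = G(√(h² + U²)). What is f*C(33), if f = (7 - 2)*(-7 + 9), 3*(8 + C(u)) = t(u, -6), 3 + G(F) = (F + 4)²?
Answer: 11140/3 + 400*√5 ≈ 4607.8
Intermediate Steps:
G(F) = -3 + (4 + F)² (G(F) = -3 + (F + 4)² = -3 + (4 + F)²)
t(h, U) = -3 + (4 + √(U² + h²))² (t(h, U) = -3 + (4 + √(h² + U²))² = -3 + (4 + √(U² + h²))²)
C(u) = -9 + (4 + √(36 + u²))²/3 (C(u) = -8 + (-3 + (4 + √((-6)² + u²))²)/3 = -8 + (-3 + (4 + √(36 + u²))²)/3 = -8 + (-1 + (4 + √(36 + u²))²/3) = -9 + (4 + √(36 + u²))²/3)
f = 10 (f = 5*2 = 10)
f*C(33) = 10*(-9 + (4 + √(36 + 33²))²/3) = 10*(-9 + (4 + √(36 + 1089))²/3) = 10*(-9 + (4 + √1125)²/3) = 10*(-9 + (4 + 15*√5)²/3) = -90 + 10*(4 + 15*√5)²/3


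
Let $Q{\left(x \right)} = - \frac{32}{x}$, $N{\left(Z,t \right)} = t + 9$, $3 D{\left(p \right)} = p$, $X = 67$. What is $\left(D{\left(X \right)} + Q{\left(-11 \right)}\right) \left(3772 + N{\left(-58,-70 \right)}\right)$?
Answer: $\frac{1030421}{11} \approx 93675.0$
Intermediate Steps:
$D{\left(p \right)} = \frac{p}{3}$
$N{\left(Z,t \right)} = 9 + t$
$\left(D{\left(X \right)} + Q{\left(-11 \right)}\right) \left(3772 + N{\left(-58,-70 \right)}\right) = \left(\frac{1}{3} \cdot 67 - \frac{32}{-11}\right) \left(3772 + \left(9 - 70\right)\right) = \left(\frac{67}{3} - - \frac{32}{11}\right) \left(3772 - 61\right) = \left(\frac{67}{3} + \frac{32}{11}\right) 3711 = \frac{833}{33} \cdot 3711 = \frac{1030421}{11}$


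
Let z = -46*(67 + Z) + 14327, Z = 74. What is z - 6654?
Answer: 1187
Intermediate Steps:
z = 7841 (z = -46*(67 + 74) + 14327 = -46*141 + 14327 = -6486 + 14327 = 7841)
z - 6654 = 7841 - 6654 = 1187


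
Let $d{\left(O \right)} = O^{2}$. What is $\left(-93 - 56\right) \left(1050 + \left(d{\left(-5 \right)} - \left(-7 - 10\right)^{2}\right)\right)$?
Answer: $-117114$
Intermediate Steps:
$\left(-93 - 56\right) \left(1050 + \left(d{\left(-5 \right)} - \left(-7 - 10\right)^{2}\right)\right) = \left(-93 - 56\right) \left(1050 + \left(\left(-5\right)^{2} - \left(-7 - 10\right)^{2}\right)\right) = - 149 \left(1050 + \left(25 - \left(-17\right)^{2}\right)\right) = - 149 \left(1050 + \left(25 - 289\right)\right) = - 149 \left(1050 - 264\right) = \left(-149\right) 786 = -117114$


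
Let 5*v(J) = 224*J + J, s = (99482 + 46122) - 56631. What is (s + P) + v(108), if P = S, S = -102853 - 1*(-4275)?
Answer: -4745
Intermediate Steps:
s = 88973 (s = 145604 - 56631 = 88973)
S = -98578 (S = -102853 + 4275 = -98578)
P = -98578
v(J) = 45*J (v(J) = (224*J + J)/5 = (225*J)/5 = 45*J)
(s + P) + v(108) = (88973 - 98578) + 45*108 = -9605 + 4860 = -4745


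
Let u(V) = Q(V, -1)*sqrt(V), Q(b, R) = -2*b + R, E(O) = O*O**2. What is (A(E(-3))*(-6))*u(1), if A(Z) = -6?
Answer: -108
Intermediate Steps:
E(O) = O**3
Q(b, R) = R - 2*b
u(V) = sqrt(V)*(-1 - 2*V) (u(V) = (-1 - 2*V)*sqrt(V) = sqrt(V)*(-1 - 2*V))
(A(E(-3))*(-6))*u(1) = (-6*(-6))*(sqrt(1)*(-1 - 2*1)) = 36*(1*(-1 - 2)) = 36*(1*(-3)) = 36*(-3) = -108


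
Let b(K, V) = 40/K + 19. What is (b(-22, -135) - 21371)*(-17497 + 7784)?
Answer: 207409636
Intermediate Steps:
b(K, V) = 19 + 40/K
(b(-22, -135) - 21371)*(-17497 + 7784) = ((19 + 40/(-22)) - 21371)*(-17497 + 7784) = ((19 + 40*(-1/22)) - 21371)*(-9713) = ((19 - 20/11) - 21371)*(-9713) = (189/11 - 21371)*(-9713) = -234892/11*(-9713) = 207409636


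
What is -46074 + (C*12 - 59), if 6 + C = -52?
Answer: -46829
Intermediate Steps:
C = -58 (C = -6 - 52 = -58)
-46074 + (C*12 - 59) = -46074 + (-58*12 - 59) = -46074 + (-696 - 59) = -46074 - 755 = -46829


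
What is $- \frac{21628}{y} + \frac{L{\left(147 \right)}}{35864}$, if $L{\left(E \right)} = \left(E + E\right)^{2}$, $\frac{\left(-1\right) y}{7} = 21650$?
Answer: $\frac{1734380299}{679398650} \approx 2.5528$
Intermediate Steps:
$y = -151550$ ($y = \left(-7\right) 21650 = -151550$)
$L{\left(E \right)} = 4 E^{2}$ ($L{\left(E \right)} = \left(2 E\right)^{2} = 4 E^{2}$)
$- \frac{21628}{y} + \frac{L{\left(147 \right)}}{35864} = - \frac{21628}{-151550} + \frac{4 \cdot 147^{2}}{35864} = \left(-21628\right) \left(- \frac{1}{151550}\right) + 4 \cdot 21609 \cdot \frac{1}{35864} = \frac{10814}{75775} + 86436 \cdot \frac{1}{35864} = \frac{10814}{75775} + \frac{21609}{8966} = \frac{1734380299}{679398650}$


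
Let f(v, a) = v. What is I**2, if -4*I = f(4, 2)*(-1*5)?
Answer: 25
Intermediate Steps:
I = 5 (I = -(-1)*5 = -(-5) = -1/4*(-20) = 5)
I**2 = 5**2 = 25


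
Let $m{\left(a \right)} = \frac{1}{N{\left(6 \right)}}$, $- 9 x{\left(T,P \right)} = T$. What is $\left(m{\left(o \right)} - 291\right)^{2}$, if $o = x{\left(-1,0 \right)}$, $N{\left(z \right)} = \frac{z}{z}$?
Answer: $84100$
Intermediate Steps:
$x{\left(T,P \right)} = - \frac{T}{9}$
$N{\left(z \right)} = 1$
$o = \frac{1}{9}$ ($o = \left(- \frac{1}{9}\right) \left(-1\right) = \frac{1}{9} \approx 0.11111$)
$m{\left(a \right)} = 1$ ($m{\left(a \right)} = 1^{-1} = 1$)
$\left(m{\left(o \right)} - 291\right)^{2} = \left(1 - 291\right)^{2} = \left(-290\right)^{2} = 84100$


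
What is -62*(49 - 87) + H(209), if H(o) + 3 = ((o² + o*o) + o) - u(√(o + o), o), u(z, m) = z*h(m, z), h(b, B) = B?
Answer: 89506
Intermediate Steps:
u(z, m) = z² (u(z, m) = z*z = z²)
H(o) = -3 - o + 2*o² (H(o) = -3 + (((o² + o*o) + o) - (√(o + o))²) = -3 + (((o² + o²) + o) - (√(2*o))²) = -3 + ((2*o² + o) - (√2*√o)²) = -3 + ((o + 2*o²) - 2*o) = -3 + (-o + 2*o²) = -3 - o + 2*o²)
-62*(49 - 87) + H(209) = -62*(49 - 87) + (-3 - 1*209 + 2*209²) = -62*(-38) + (-3 - 209 + 2*43681) = 2356 + (-3 - 209 + 87362) = 2356 + 87150 = 89506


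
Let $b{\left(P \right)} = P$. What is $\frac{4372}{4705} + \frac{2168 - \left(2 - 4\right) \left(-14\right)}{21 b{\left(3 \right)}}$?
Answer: $\frac{10344136}{296415} \approx 34.897$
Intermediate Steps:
$\frac{4372}{4705} + \frac{2168 - \left(2 - 4\right) \left(-14\right)}{21 b{\left(3 \right)}} = \frac{4372}{4705} + \frac{2168 - \left(2 - 4\right) \left(-14\right)}{21 \cdot 3} = 4372 \cdot \frac{1}{4705} + \frac{2168 - \left(-2\right) \left(-14\right)}{63} = \frac{4372}{4705} + \left(2168 - 28\right) \frac{1}{63} = \frac{4372}{4705} + 2140 \cdot \frac{1}{63} = \frac{4372}{4705} + \frac{2140}{63} = \frac{10344136}{296415}$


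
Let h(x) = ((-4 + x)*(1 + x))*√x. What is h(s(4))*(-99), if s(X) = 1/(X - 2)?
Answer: 2079*√2/8 ≈ 367.52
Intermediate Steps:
s(X) = 1/(-2 + X)
h(x) = √x*(1 + x)*(-4 + x) (h(x) = ((1 + x)*(-4 + x))*√x = √x*(1 + x)*(-4 + x))
h(s(4))*(-99) = (√(1/(-2 + 4))*(-4 + (1/(-2 + 4))² - 3/(-2 + 4)))*(-99) = (√(1/2)*(-4 + (1/2)² - 3/2))*(-99) = (√(½)*(-4 + (½)² - 3*½))*(-99) = ((√2/2)*(-4 + ¼ - 3/2))*(-99) = ((√2/2)*(-21/4))*(-99) = -21*√2/8*(-99) = 2079*√2/8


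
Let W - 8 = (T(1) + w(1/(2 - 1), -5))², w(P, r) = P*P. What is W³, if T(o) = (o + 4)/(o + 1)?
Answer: 531441/64 ≈ 8303.8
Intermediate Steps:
T(o) = (4 + o)/(1 + o)
w(P, r) = P²
W = 81/4 (W = 8 + ((4 + 1)/(1 + 1) + (1/(2 - 1))²)² = 8 + (5/2 + (1/1)²)² = 8 + ((½)*5 + 1²)² = 8 + (5/2 + 1)² = 8 + (7/2)² = 8 + 49/4 = 81/4 ≈ 20.250)
W³ = (81/4)³ = 531441/64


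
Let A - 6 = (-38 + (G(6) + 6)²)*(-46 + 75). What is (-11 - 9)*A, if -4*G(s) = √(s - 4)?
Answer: 1935/2 + 1740*√2 ≈ 3428.2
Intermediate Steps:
G(s) = -√(-4 + s)/4 (G(s) = -√(s - 4)/4 = -√(-4 + s)/4)
A = -1096 + 29*(6 - √2/4)² (A = 6 + (-38 + (-√(-4 + 6)/4 + 6)²)*(-46 + 75) = 6 + (-38 + (-√2/4 + 6)²)*29 = 6 + (-38 + (6 - √2/4)²)*29 = 6 + (-1102 + 29*(6 - √2/4)²) = -1096 + 29*(6 - √2/4)² ≈ -171.41)
(-11 - 9)*A = (-11 - 9)*(-387/8 - 87*√2) = -20*(-387/8 - 87*√2) = 1935/2 + 1740*√2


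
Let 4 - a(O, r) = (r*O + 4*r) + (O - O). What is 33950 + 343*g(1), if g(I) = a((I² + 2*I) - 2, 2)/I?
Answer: 31892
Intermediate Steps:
a(O, r) = 4 - 4*r - O*r (a(O, r) = 4 - ((r*O + 4*r) + (O - O)) = 4 - ((O*r + 4*r) + 0) = 4 - ((4*r + O*r) + 0) = 4 - (4*r + O*r) = 4 + (-4*r - O*r) = 4 - 4*r - O*r)
g(I) = (-4*I - 2*I²)/I (g(I) = (4 - 4*2 - 1*((I² + 2*I) - 2)*2)/I = (4 - 8 - 1*(-2 + I² + 2*I)*2)/I = (4 - 8 + (4 - 4*I - 2*I²))/I = (-4*I - 2*I²)/I)
33950 + 343*g(1) = 33950 + 343*(-4 - 2*1) = 33950 + 343*(-4 - 2) = 33950 + 343*(-6) = 33950 - 2058 = 31892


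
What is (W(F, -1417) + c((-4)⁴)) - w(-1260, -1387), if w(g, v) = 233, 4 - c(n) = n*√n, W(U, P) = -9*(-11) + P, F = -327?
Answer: -5643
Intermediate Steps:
W(U, P) = 99 + P
c(n) = 4 - n^(3/2) (c(n) = 4 - n*√n = 4 - n^(3/2))
(W(F, -1417) + c((-4)⁴)) - w(-1260, -1387) = ((99 - 1417) + (4 - ((-4)⁴)^(3/2))) - 1*233 = (-1318 + (4 - 256^(3/2))) - 233 = (-1318 + (4 - 1*4096)) - 233 = (-1318 + (4 - 4096)) - 233 = (-1318 - 4092) - 233 = -5410 - 233 = -5643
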